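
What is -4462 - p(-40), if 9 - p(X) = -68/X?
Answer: -44693/10 ≈ -4469.3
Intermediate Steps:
p(X) = 9 + 68/X (p(X) = 9 - (-68)/X = 9 + 68/X)
-4462 - p(-40) = -4462 - (9 + 68/(-40)) = -4462 - (9 + 68*(-1/40)) = -4462 - (9 - 17/10) = -4462 - 1*73/10 = -4462 - 73/10 = -44693/10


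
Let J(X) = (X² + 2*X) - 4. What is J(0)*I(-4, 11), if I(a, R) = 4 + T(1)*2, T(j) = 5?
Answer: -56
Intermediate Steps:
J(X) = -4 + X² + 2*X
I(a, R) = 14 (I(a, R) = 4 + 5*2 = 4 + 10 = 14)
J(0)*I(-4, 11) = (-4 + 0² + 2*0)*14 = (-4 + 0 + 0)*14 = -4*14 = -56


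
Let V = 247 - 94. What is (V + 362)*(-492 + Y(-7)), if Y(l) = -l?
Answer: -249775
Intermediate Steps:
V = 153
(V + 362)*(-492 + Y(-7)) = (153 + 362)*(-492 - 1*(-7)) = 515*(-492 + 7) = 515*(-485) = -249775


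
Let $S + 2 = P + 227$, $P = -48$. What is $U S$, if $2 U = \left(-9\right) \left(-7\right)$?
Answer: $\frac{11151}{2} \approx 5575.5$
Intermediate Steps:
$S = 177$ ($S = -2 + \left(-48 + 227\right) = -2 + 179 = 177$)
$U = \frac{63}{2}$ ($U = \frac{\left(-9\right) \left(-7\right)}{2} = \frac{1}{2} \cdot 63 = \frac{63}{2} \approx 31.5$)
$U S = \frac{63}{2} \cdot 177 = \frac{11151}{2}$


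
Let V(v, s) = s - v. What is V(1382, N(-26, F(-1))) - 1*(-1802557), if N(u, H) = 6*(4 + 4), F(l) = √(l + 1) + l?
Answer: 1801223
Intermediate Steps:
F(l) = l + √(1 + l) (F(l) = √(1 + l) + l = l + √(1 + l))
N(u, H) = 48 (N(u, H) = 6*8 = 48)
V(1382, N(-26, F(-1))) - 1*(-1802557) = (48 - 1*1382) - 1*(-1802557) = (48 - 1382) + 1802557 = -1334 + 1802557 = 1801223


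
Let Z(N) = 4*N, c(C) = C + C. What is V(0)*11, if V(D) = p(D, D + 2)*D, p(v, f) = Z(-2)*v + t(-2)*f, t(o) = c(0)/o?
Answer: 0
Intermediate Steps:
c(C) = 2*C
t(o) = 0 (t(o) = (2*0)/o = 0/o = 0)
p(v, f) = -8*v (p(v, f) = (4*(-2))*v + 0*f = -8*v + 0 = -8*v)
V(D) = -8*D² (V(D) = (-8*D)*D = -8*D²)
V(0)*11 = -8*0²*11 = -8*0*11 = 0*11 = 0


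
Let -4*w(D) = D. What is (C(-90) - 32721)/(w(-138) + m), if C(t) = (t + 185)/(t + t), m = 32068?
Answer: -235595/231138 ≈ -1.0193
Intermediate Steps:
w(D) = -D/4
C(t) = (185 + t)/(2*t) (C(t) = (185 + t)/((2*t)) = (185 + t)*(1/(2*t)) = (185 + t)/(2*t))
(C(-90) - 32721)/(w(-138) + m) = ((1/2)*(185 - 90)/(-90) - 32721)/(-1/4*(-138) + 32068) = ((1/2)*(-1/90)*95 - 32721)/(69/2 + 32068) = (-19/36 - 32721)/(64205/2) = -1177975/36*2/64205 = -235595/231138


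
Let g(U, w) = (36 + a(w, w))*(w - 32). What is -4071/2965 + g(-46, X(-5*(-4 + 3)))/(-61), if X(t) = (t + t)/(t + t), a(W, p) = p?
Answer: 3152524/180865 ≈ 17.430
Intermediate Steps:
X(t) = 1 (X(t) = (2*t)/((2*t)) = (2*t)*(1/(2*t)) = 1)
g(U, w) = (-32 + w)*(36 + w) (g(U, w) = (36 + w)*(w - 32) = (36 + w)*(-32 + w) = (-32 + w)*(36 + w))
-4071/2965 + g(-46, X(-5*(-4 + 3)))/(-61) = -4071/2965 + (-1152 + 1² + 4*1)/(-61) = -4071*1/2965 + (-1152 + 1 + 4)*(-1/61) = -4071/2965 - 1147*(-1/61) = -4071/2965 + 1147/61 = 3152524/180865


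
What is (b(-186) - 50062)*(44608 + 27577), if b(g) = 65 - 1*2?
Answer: -3609177815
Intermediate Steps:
b(g) = 63 (b(g) = 65 - 2 = 63)
(b(-186) - 50062)*(44608 + 27577) = (63 - 50062)*(44608 + 27577) = -49999*72185 = -3609177815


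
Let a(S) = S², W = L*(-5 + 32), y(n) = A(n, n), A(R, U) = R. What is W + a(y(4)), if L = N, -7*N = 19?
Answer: -401/7 ≈ -57.286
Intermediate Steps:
N = -19/7 (N = -⅐*19 = -19/7 ≈ -2.7143)
y(n) = n
L = -19/7 ≈ -2.7143
W = -513/7 (W = -19*(-5 + 32)/7 = -19/7*27 = -513/7 ≈ -73.286)
W + a(y(4)) = -513/7 + 4² = -513/7 + 16 = -401/7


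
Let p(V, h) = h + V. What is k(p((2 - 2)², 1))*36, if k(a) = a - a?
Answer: 0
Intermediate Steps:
p(V, h) = V + h
k(a) = 0
k(p((2 - 2)², 1))*36 = 0*36 = 0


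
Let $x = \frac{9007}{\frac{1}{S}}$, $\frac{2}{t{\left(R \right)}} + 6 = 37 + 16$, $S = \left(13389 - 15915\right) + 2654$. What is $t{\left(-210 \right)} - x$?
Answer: $- \frac{54186110}{47} \approx -1.1529 \cdot 10^{6}$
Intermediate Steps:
$S = 128$ ($S = -2526 + 2654 = 128$)
$t{\left(R \right)} = \frac{2}{47}$ ($t{\left(R \right)} = \frac{2}{-6 + \left(37 + 16\right)} = \frac{2}{-6 + 53} = \frac{2}{47}$)
$x = 1152896$ ($x = \frac{9007}{\frac{1}{128}} = 9007 \frac{1}{\frac{1}{128}} = 9007 \cdot 128 = 1152896$)
$t{\left(-210 \right)} - x = \frac{2}{47} - 1152896 = - \frac{54186110}{47}$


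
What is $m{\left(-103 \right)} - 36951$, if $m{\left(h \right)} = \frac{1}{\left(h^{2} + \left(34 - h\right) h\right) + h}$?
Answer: $- \frac{133208356}{3605} \approx -36951.0$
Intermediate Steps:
$m{\left(h \right)} = \frac{1}{h + h^{2} + h \left(34 - h\right)}$ ($m{\left(h \right)} = \frac{1}{\left(h^{2} + h \left(34 - h\right)\right) + h} = \frac{1}{h + h^{2} + h \left(34 - h\right)}$)
$m{\left(-103 \right)} - 36951 = \frac{1}{35 \left(-103\right)} - 36951 = \frac{1}{35} \left(- \frac{1}{103}\right) - 36951 = - \frac{1}{3605} - 36951 = - \frac{133208356}{3605}$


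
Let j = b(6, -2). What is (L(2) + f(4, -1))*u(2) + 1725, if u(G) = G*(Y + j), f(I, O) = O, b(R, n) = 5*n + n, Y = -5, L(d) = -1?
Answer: 1793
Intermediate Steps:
b(R, n) = 6*n
j = -12 (j = 6*(-2) = -12)
u(G) = -17*G (u(G) = G*(-5 - 12) = G*(-17) = -17*G)
(L(2) + f(4, -1))*u(2) + 1725 = (-1 - 1)*(-17*2) + 1725 = -2*(-34) + 1725 = 68 + 1725 = 1793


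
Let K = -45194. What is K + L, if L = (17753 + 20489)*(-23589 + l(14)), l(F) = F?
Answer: -901600344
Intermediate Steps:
L = -901555150 (L = (17753 + 20489)*(-23589 + 14) = 38242*(-23575) = -901555150)
K + L = -45194 - 901555150 = -901600344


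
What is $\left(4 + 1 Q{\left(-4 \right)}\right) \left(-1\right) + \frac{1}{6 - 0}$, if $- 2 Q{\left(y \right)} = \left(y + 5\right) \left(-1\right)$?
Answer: $- \frac{13}{3} \approx -4.3333$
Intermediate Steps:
$Q{\left(y \right)} = \frac{5}{2} + \frac{y}{2}$ ($Q{\left(y \right)} = - \frac{\left(y + 5\right) \left(-1\right)}{2} = - \frac{\left(5 + y\right) \left(-1\right)}{2} = - \frac{-5 - y}{2} = \frac{5}{2} + \frac{y}{2}$)
$\left(4 + 1 Q{\left(-4 \right)}\right) \left(-1\right) + \frac{1}{6 - 0} = \left(4 + 1 \left(\frac{5}{2} + \frac{1}{2} \left(-4\right)\right)\right) \left(-1\right) + \frac{1}{6 - 0} = \left(4 + 1 \left(\frac{5}{2} - 2\right)\right) \left(-1\right) + \frac{1}{6 + 0} = \left(4 + 1 \cdot \frac{1}{2}\right) \left(-1\right) + \frac{1}{6} = \left(4 + \frac{1}{2}\right) \left(-1\right) + \frac{1}{6} = \frac{9}{2} \left(-1\right) + \frac{1}{6} = - \frac{9}{2} + \frac{1}{6} = - \frac{13}{3}$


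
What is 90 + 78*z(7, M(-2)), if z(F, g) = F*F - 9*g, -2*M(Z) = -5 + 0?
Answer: 2157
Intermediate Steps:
M(Z) = 5/2 (M(Z) = -(-5 + 0)/2 = -½*(-5) = 5/2)
z(F, g) = F² - 9*g
90 + 78*z(7, M(-2)) = 90 + 78*(7² - 9*5/2) = 90 + 78*(49 - 45/2) = 90 + 78*(53/2) = 90 + 2067 = 2157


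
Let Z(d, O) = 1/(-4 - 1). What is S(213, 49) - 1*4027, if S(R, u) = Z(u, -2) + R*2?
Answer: -18006/5 ≈ -3601.2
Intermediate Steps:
Z(d, O) = -1/5 (Z(d, O) = 1/(-5) = -1/5)
S(R, u) = -1/5 + 2*R (S(R, u) = -1/5 + R*2 = -1/5 + 2*R)
S(213, 49) - 1*4027 = (-1/5 + 2*213) - 1*4027 = (-1/5 + 426) - 4027 = 2129/5 - 4027 = -18006/5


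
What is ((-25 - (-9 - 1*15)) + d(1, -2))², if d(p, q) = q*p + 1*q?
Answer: 25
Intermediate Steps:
d(p, q) = q + p*q (d(p, q) = p*q + q = q + p*q)
((-25 - (-9 - 1*15)) + d(1, -2))² = ((-25 - (-9 - 1*15)) - 2*(1 + 1))² = ((-25 - (-9 - 15)) - 2*2)² = ((-25 - 1*(-24)) - 4)² = ((-25 + 24) - 4)² = (-1 - 4)² = (-5)² = 25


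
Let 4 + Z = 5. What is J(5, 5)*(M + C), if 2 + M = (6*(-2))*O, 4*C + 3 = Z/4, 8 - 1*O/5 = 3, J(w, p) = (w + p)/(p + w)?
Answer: -4843/16 ≈ -302.69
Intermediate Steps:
Z = 1 (Z = -4 + 5 = 1)
J(w, p) = 1 (J(w, p) = (p + w)/(p + w) = 1)
O = 25 (O = 40 - 5*3 = 40 - 15 = 25)
C = -11/16 (C = -3/4 + (1/4)/4 = -3/4 + (1*(1/4))/4 = -3/4 + (1/4)*(1/4) = -3/4 + 1/16 = -11/16 ≈ -0.68750)
M = -302 (M = -2 + (6*(-2))*25 = -2 - 12*25 = -2 - 300 = -302)
J(5, 5)*(M + C) = 1*(-302 - 11/16) = 1*(-4843/16) = -4843/16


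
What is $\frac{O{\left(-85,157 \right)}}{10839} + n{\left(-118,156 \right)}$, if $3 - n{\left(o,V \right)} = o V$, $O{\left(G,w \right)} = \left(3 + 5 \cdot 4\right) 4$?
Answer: $\frac{199556921}{10839} \approx 18411.0$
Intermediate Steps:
$O{\left(G,w \right)} = 92$ ($O{\left(G,w \right)} = \left(3 + 20\right) 4 = 23 \cdot 4 = 92$)
$n{\left(o,V \right)} = 3 - V o$ ($n{\left(o,V \right)} = 3 - o V = 3 - V o$)
$\frac{O{\left(-85,157 \right)}}{10839} + n{\left(-118,156 \right)} = \frac{92}{10839} - \left(-3 + 156 \left(-118\right)\right) = 92 \cdot \frac{1}{10839} + \left(3 + 18408\right) = \frac{92}{10839} + 18411 = \frac{199556921}{10839}$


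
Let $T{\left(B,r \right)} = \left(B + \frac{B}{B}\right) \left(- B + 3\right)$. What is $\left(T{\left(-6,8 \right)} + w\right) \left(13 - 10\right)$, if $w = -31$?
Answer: $-228$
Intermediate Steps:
$T{\left(B,r \right)} = \left(1 + B\right) \left(3 - B\right)$ ($T{\left(B,r \right)} = \left(B + 1\right) \left(3 - B\right) = \left(1 + B\right) \left(3 - B\right)$)
$\left(T{\left(-6,8 \right)} + w\right) \left(13 - 10\right) = \left(\left(3 - \left(-6\right)^{2} + 2 \left(-6\right)\right) - 31\right) \left(13 - 10\right) = \left(\left(3 - 36 - 12\right) - 31\right) 3 = \left(-45 - 31\right) 3 = \left(-76\right) 3 = -228$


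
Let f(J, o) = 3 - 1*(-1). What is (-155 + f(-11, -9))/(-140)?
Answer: 151/140 ≈ 1.0786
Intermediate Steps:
f(J, o) = 4 (f(J, o) = 3 + 1 = 4)
(-155 + f(-11, -9))/(-140) = (-155 + 4)/(-140) = -1/140*(-151) = 151/140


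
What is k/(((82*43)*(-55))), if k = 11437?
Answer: -11437/193930 ≈ -0.058975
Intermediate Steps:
k/(((82*43)*(-55))) = 11437/(((82*43)*(-55))) = 11437/((3526*(-55))) = 11437/(-193930) = 11437*(-1/193930) = -11437/193930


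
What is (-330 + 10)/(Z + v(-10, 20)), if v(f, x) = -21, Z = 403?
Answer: -160/191 ≈ -0.83770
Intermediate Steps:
(-330 + 10)/(Z + v(-10, 20)) = (-330 + 10)/(403 - 21) = -320/382 = -320*1/382 = -160/191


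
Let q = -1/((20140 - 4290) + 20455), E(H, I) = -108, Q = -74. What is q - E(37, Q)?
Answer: 3920939/36305 ≈ 108.00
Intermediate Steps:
q = -1/36305 (q = -1/(15850 + 20455) = -1/36305 ≈ -2.7544e-5)
q - E(37, Q) = -1/36305 - 1*(-108) = -1/36305 + 108 = 3920939/36305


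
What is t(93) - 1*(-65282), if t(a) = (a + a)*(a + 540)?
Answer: 183020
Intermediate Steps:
t(a) = 2*a*(540 + a) (t(a) = (2*a)*(540 + a) = 2*a*(540 + a))
t(93) - 1*(-65282) = 2*93*(540 + 93) - 1*(-65282) = 2*93*633 + 65282 = 117738 + 65282 = 183020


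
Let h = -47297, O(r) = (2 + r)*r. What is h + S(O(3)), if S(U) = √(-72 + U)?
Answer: -47297 + I*√57 ≈ -47297.0 + 7.5498*I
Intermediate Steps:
O(r) = r*(2 + r)
h + S(O(3)) = -47297 + √(-72 + 3*(2 + 3)) = -47297 + √(-72 + 3*5) = -47297 + √(-72 + 15) = -47297 + √(-57) = -47297 + I*√57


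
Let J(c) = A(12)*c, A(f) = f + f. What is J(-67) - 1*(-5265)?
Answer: 3657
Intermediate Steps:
A(f) = 2*f
J(c) = 24*c (J(c) = (2*12)*c = 24*c)
J(-67) - 1*(-5265) = 24*(-67) - 1*(-5265) = -1608 + 5265 = 3657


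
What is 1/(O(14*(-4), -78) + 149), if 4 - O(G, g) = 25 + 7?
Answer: 1/121 ≈ 0.0082645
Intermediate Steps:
O(G, g) = -28 (O(G, g) = 4 - (25 + 7) = 4 - 1*32 = 4 - 32 = -28)
1/(O(14*(-4), -78) + 149) = 1/(-28 + 149) = 1/121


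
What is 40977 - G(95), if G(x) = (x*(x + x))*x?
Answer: -1673773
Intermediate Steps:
G(x) = 2*x³ (G(x) = (x*(2*x))*x = (2*x²)*x = 2*x³)
40977 - G(95) = 40977 - 2*95³ = 40977 - 2*857375 = 40977 - 1*1714750 = 40977 - 1714750 = -1673773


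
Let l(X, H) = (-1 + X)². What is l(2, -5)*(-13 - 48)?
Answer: -61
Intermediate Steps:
l(2, -5)*(-13 - 48) = (-1 + 2)²*(-13 - 48) = 1²*(-61) = 1*(-61) = -61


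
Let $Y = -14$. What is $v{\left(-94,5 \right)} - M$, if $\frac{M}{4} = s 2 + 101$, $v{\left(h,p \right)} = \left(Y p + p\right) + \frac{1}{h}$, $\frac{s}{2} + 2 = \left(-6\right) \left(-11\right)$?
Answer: $- \frac{140343}{94} \approx -1493.0$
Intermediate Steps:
$s = 128$ ($s = -4 + 2 \left(\left(-6\right) \left(-11\right)\right) = -4 + 2 \cdot 66 = -4 + 132 = 128$)
$v{\left(h,p \right)} = \frac{1}{h} - 13 p$ ($v{\left(h,p \right)} = \left(- 14 p + p\right) + \frac{1}{h} = - 13 p + \frac{1}{h} = \frac{1}{h} - 13 p$)
$M = 1428$ ($M = 4 \left(128 \cdot 2 + 101\right) = 4 \left(256 + 101\right) = 4 \cdot 357 = 1428$)
$v{\left(-94,5 \right)} - M = \left(\frac{1}{-94} - 65\right) - 1428 = \left(- \frac{1}{94} - 65\right) - 1428 = - \frac{6111}{94} - 1428 = - \frac{140343}{94}$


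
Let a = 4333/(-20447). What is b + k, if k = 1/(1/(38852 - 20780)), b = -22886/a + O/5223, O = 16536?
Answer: 135865087262/1077679 ≈ 1.2607e+5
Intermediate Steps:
a = -619/2921 (a = 4333*(-1/20447) = -619/2921 ≈ -0.21191)
b = 116389272374/1077679 (b = -22886/(-619/2921) + 16536/5223 = -22886*(-2921/619) + 16536*(1/5223) = 66850006/619 + 5512/1741 = 116389272374/1077679 ≈ 1.0800e+5)
k = 18072 (k = 1/(1/18072) = 18072)
b + k = 116389272374/1077679 + 18072 = 135865087262/1077679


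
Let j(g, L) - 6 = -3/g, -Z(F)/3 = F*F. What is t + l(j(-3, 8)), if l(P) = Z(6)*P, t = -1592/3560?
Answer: -336619/445 ≈ -756.45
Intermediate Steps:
Z(F) = -3*F² (Z(F) = -3*F*F = -3*F²)
j(g, L) = 6 - 3/g
t = -199/445 (t = -1592*1/3560 = -199/445 ≈ -0.44719)
l(P) = -108*P (l(P) = (-3*6²)*P = (-3*36)*P = -108*P)
t + l(j(-3, 8)) = -199/445 - 108*(6 - 3/(-3)) = -199/445 - 108*(6 - 3*(-⅓)) = -199/445 - 108*(6 + 1) = -199/445 - 108*7 = -199/445 - 756 = -336619/445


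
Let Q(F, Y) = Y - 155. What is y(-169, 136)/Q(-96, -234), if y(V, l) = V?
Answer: 169/389 ≈ 0.43445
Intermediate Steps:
Q(F, Y) = -155 + Y
y(-169, 136)/Q(-96, -234) = -169/(-155 - 234) = -169/(-389) = -169*(-1/389) = 169/389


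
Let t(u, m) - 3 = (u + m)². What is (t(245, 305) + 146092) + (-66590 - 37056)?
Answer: 344949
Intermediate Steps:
t(u, m) = 3 + (m + u)² (t(u, m) = 3 + (u + m)² = 3 + (m + u)²)
(t(245, 305) + 146092) + (-66590 - 37056) = ((3 + (305 + 245)²) + 146092) + (-66590 - 37056) = ((3 + 550²) + 146092) - 103646 = ((3 + 302500) + 146092) - 103646 = (302503 + 146092) - 103646 = 448595 - 103646 = 344949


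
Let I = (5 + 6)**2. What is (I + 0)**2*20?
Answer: 292820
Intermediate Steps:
I = 121 (I = 11**2 = 121)
(I + 0)**2*20 = (121 + 0)**2*20 = 121**2*20 = 14641*20 = 292820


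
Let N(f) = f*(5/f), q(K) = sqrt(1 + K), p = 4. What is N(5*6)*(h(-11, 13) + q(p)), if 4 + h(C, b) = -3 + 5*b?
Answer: 290 + 5*sqrt(5) ≈ 301.18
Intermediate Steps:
h(C, b) = -7 + 5*b (h(C, b) = -4 + (-3 + 5*b) = -7 + 5*b)
N(f) = 5
N(5*6)*(h(-11, 13) + q(p)) = 5*((-7 + 5*13) + sqrt(1 + 4)) = 5*((-7 + 65) + sqrt(5)) = 5*(58 + sqrt(5)) = 290 + 5*sqrt(5)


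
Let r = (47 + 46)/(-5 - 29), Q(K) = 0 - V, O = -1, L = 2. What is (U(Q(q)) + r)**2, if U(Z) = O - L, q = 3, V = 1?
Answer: 38025/1156 ≈ 32.894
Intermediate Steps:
Q(K) = -1 (Q(K) = 0 - 1*1 = 0 - 1 = -1)
r = -93/34 (r = 93/(-34) = 93*(-1/34) = -93/34 ≈ -2.7353)
U(Z) = -3 (U(Z) = -1 - 1*2 = -1 - 2 = -3)
(U(Q(q)) + r)**2 = (-3 - 93/34)**2 = (-195/34)**2 = 38025/1156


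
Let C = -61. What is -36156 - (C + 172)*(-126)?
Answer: -22170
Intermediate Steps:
-36156 - (C + 172)*(-126) = -36156 - (-61 + 172)*(-126) = -36156 - 111*(-126) = -36156 - 1*(-13986) = -36156 + 13986 = -22170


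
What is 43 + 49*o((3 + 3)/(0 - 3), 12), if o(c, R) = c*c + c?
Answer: 141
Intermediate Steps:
o(c, R) = c + c² (o(c, R) = c² + c = c + c²)
43 + 49*o((3 + 3)/(0 - 3), 12) = 43 + 49*(((3 + 3)/(0 - 3))*(1 + (3 + 3)/(0 - 3))) = 43 + 49*((6/(-3))*(1 + 6/(-3))) = 43 + 49*((6*(-⅓))*(1 + 6*(-⅓))) = 43 + 49*(-2*(1 - 2)) = 43 + 49*(-2*(-1)) = 43 + 49*2 = 43 + 98 = 141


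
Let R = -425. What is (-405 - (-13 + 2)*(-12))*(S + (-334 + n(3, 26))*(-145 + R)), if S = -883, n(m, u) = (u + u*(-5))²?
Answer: 3208909551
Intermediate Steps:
n(m, u) = 16*u² (n(m, u) = (u - 5*u)² = (-4*u)² = 16*u²)
(-405 - (-13 + 2)*(-12))*(S + (-334 + n(3, 26))*(-145 + R)) = (-405 - (-13 + 2)*(-12))*(-883 + (-334 + 16*26²)*(-145 - 425)) = (-405 - (-11)*(-12))*(-883 + (-334 + 16*676)*(-570)) = (-405 - 1*132)*(-883 + (-334 + 10816)*(-570)) = (-405 - 132)*(-883 + 10482*(-570)) = -537*(-883 - 5974740) = -537*(-5975623) = 3208909551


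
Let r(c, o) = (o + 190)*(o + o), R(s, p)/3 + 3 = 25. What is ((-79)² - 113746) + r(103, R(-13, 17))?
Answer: -73713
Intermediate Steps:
R(s, p) = 66 (R(s, p) = -9 + 3*25 = -9 + 75 = 66)
r(c, o) = 2*o*(190 + o) (r(c, o) = (190 + o)*(2*o) = 2*o*(190 + o))
((-79)² - 113746) + r(103, R(-13, 17)) = ((-79)² - 113746) + 2*66*(190 + 66) = (6241 - 113746) + 2*66*256 = -107505 + 33792 = -73713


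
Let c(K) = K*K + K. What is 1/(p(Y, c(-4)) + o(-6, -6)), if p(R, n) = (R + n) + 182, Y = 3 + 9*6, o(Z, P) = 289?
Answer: 1/540 ≈ 0.0018519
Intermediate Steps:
c(K) = K + K² (c(K) = K² + K = K + K²)
Y = 57 (Y = 3 + 54 = 57)
p(R, n) = 182 + R + n
1/(p(Y, c(-4)) + o(-6, -6)) = 1/((182 + 57 - 4*(1 - 4)) + 289) = 1/((182 + 57 - 4*(-3)) + 289) = 1/((182 + 57 + 12) + 289) = 1/(251 + 289) = 1/540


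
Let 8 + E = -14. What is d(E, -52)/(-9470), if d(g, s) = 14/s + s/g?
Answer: -599/2708420 ≈ -0.00022116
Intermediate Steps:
E = -22 (E = -8 - 14 = -22)
d(E, -52)/(-9470) = (14/(-52) - 52/(-22))/(-9470) = (14*(-1/52) - 52*(-1/22))*(-1/9470) = (-7/26 + 26/11)*(-1/9470) = (599/286)*(-1/9470) = -599/2708420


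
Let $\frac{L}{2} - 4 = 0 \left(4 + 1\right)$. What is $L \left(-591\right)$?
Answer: $-4728$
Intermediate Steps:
$L = 8$ ($L = 8 + 2 \cdot 0 \left(4 + 1\right) = 8 + 2 \cdot 0 \cdot 5 = 8 + 2 \cdot 0 = 8 + 0 = 8$)
$L \left(-591\right) = 8 \left(-591\right) = -4728$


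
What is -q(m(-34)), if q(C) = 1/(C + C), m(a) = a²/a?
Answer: 1/68 ≈ 0.014706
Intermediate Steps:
m(a) = a
q(C) = 1/(2*C)
-q(m(-34)) = -1/(2*(-34)) = -(-1)/(2*34) = -1*(-1/68) = 1/68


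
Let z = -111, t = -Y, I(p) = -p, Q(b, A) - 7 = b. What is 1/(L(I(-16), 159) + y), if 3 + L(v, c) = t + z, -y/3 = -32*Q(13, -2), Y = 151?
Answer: 1/1655 ≈ 0.00060423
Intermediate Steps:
Q(b, A) = 7 + b
y = 1920 (y = -(-96)*(7 + 13) = -(-96)*20 = -3*(-640) = 1920)
t = -151 (t = -1*151 = -151)
L(v, c) = -265 (L(v, c) = -3 + (-151 - 111) = -3 - 262 = -265)
1/(L(I(-16), 159) + y) = 1/(-265 + 1920) = 1/1655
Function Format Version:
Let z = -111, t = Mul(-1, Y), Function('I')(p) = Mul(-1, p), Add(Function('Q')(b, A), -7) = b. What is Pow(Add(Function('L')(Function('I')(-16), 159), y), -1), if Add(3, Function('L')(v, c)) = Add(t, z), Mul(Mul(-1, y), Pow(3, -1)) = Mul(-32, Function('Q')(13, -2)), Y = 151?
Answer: Rational(1, 1655) ≈ 0.00060423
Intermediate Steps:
Function('Q')(b, A) = Add(7, b)
y = 1920 (y = Mul(-3, Mul(-32, Add(7, 13))) = Mul(-3, Mul(-32, 20)) = Mul(-3, -640) = 1920)
t = -151 (t = Mul(-1, 151) = -151)
Function('L')(v, c) = -265 (Function('L')(v, c) = Add(-3, Add(-151, -111)) = Add(-3, -262) = -265)
Pow(Add(Function('L')(Function('I')(-16), 159), y), -1) = Pow(Add(-265, 1920), -1) = Pow(1655, -1) = Rational(1, 1655)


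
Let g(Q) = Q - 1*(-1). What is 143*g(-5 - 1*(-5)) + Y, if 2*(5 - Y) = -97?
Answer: 393/2 ≈ 196.50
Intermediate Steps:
g(Q) = 1 + Q (g(Q) = Q + 1 = 1 + Q)
Y = 107/2 (Y = 5 - ½*(-97) = 5 + 97/2 = 107/2 ≈ 53.500)
143*g(-5 - 1*(-5)) + Y = 143*(1 + (-5 - 1*(-5))) + 107/2 = 143*(1 + (-5 + 5)) + 107/2 = 143*(1 + 0) + 107/2 = 143*1 + 107/2 = 143 + 107/2 = 393/2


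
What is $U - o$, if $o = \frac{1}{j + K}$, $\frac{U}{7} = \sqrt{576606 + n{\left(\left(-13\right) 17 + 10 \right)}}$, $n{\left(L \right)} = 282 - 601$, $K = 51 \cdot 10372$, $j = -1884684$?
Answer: $\frac{1}{1355712} + 7 \sqrt{576287} \approx 5314.0$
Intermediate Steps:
$K = 528972$
$n{\left(L \right)} = -319$
$U = 7 \sqrt{576287}$ ($U = 7 \sqrt{576606 - 319} = 7 \sqrt{576287} \approx 5314.0$)
$o = - \frac{1}{1355712}$ ($o = \frac{1}{-1884684 + 528972} = \frac{1}{-1355712} = - \frac{1}{1355712} \approx -7.3762 \cdot 10^{-7}$)
$U - o = 7 \sqrt{576287} - - \frac{1}{1355712} = 7 \sqrt{576287} + \frac{1}{1355712} = \frac{1}{1355712} + 7 \sqrt{576287}$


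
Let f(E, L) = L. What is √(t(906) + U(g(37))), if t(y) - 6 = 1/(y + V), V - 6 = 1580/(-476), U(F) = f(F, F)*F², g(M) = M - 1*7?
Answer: 7*√6444373529489/108133 ≈ 164.33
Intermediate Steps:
g(M) = -7 + M (g(M) = M - 7 = -7 + M)
U(F) = F³ (U(F) = F*F² = F³)
V = 319/119 (V = 6 + 1580/(-476) = 6 + 1580*(-1/476) = 6 - 395/119 = 319/119 ≈ 2.6807)
t(y) = 6 + 1/(319/119 + y) (t(y) = 6 + 1/(y + 319/119) = 6 + 1/(319/119 + y))
√(t(906) + U(g(37))) = √((2033 + 714*906)/(319 + 119*906) + (-7 + 37)³) = √((2033 + 646884)/(319 + 107814) + 30³) = √(648917/108133 + 27000) = √(2920239917/108133) = 7*√6444373529489/108133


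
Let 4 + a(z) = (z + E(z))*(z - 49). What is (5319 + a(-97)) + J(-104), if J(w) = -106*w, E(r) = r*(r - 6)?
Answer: -1428185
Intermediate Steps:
E(r) = r*(-6 + r)
a(z) = -4 + (-49 + z)*(z + z*(-6 + z)) (a(z) = -4 + (z + z*(-6 + z))*(z - 49) = -4 + (z + z*(-6 + z))*(-49 + z) = -4 + (-49 + z)*(z + z*(-6 + z)))
(5319 + a(-97)) + J(-104) = (5319 + (-4 + (-97)³ - 54*(-97)² + 245*(-97))) - 106*(-104) = (5319 + (-4 - 912673 - 54*9409 - 23765)) + 11024 = (5319 + (-4 - 912673 - 508086 - 23765)) + 11024 = (5319 - 1444528) + 11024 = -1439209 + 11024 = -1428185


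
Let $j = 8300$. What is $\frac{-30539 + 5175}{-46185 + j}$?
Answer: $\frac{25364}{37885} \approx 0.6695$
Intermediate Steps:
$\frac{-30539 + 5175}{-46185 + j} = \frac{-30539 + 5175}{-46185 + 8300} = - \frac{25364}{-37885} = \left(-25364\right) \left(- \frac{1}{37885}\right) = \frac{25364}{37885}$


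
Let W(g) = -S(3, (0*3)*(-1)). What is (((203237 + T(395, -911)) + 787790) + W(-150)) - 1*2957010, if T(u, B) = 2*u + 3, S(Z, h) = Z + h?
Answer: -1965193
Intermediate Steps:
T(u, B) = 3 + 2*u
W(g) = -3 (W(g) = -(3 + (0*3)*(-1)) = -(3 + 0*(-1)) = -(3 + 0) = -1*3 = -3)
(((203237 + T(395, -911)) + 787790) + W(-150)) - 1*2957010 = (((203237 + (3 + 2*395)) + 787790) - 3) - 1*2957010 = (((203237 + (3 + 790)) + 787790) - 3) - 2957010 = (((203237 + 793) + 787790) - 3) - 2957010 = ((204030 + 787790) - 3) - 2957010 = (991820 - 3) - 2957010 = 991817 - 2957010 = -1965193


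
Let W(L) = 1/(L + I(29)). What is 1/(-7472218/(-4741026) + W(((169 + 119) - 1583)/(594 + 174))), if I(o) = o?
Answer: 49726251201/80192912477 ≈ 0.62008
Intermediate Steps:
W(L) = 1/(29 + L) (W(L) = 1/(L + 29) = 1/(29 + L))
1/(-7472218/(-4741026) + W(((169 + 119) - 1583)/(594 + 174))) = 1/(-7472218/(-4741026) + 1/(29 + ((169 + 119) - 1583)/(594 + 174))) = 1/(-7472218*(-1/4741026) + 1/(29 + (288 - 1583)/768)) = 1/(3736109/2370513 + 1/(29 - 1295*1/768)) = 1/(3736109/2370513 + 1/(29 - 1295/768)) = 1/(3736109/2370513 + 1/(20977/768)) = 1/(3736109/2370513 + 768/20977) = 1/(80192912477/49726251201) = 49726251201/80192912477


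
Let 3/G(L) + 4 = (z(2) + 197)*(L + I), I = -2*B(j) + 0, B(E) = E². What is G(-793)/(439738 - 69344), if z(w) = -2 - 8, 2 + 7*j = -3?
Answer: -147/2694914517170 ≈ -5.4547e-11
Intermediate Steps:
j = -5/7 (j = -2/7 + (⅐)*(-3) = -2/7 - 3/7 = -5/7 ≈ -0.71429)
z(w) = -10
I = -50/49 (I = -2*(-5/7)² + 0 = -2*25/49 + 0 = -50/49 + 0 = -50/49 ≈ -1.0204)
G(L) = 3/(-9546/49 + 187*L) (G(L) = 3/(-4 + (-10 + 197)*(L - 50/49)) = 3/(-4 + 187*(-50/49 + L)) = 3/(-4 + (-9350/49 + 187*L)) = 3/(-9546/49 + 187*L))
G(-793)/(439738 - 69344) = (147/(-9546 + 9163*(-793)))/(439738 - 69344) = (147/(-9546 - 7266259))/370394 = (147/(-7275805))*(1/370394) = (147*(-1/7275805))*(1/370394) = -147/7275805*1/370394 = -147/2694914517170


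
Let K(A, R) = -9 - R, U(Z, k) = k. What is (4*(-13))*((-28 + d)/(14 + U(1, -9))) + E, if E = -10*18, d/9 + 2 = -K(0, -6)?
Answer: 88/5 ≈ 17.600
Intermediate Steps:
d = 9 (d = -18 + 9*(-(-9 - 1*(-6))) = -18 + 9*(-(-9 + 6)) = -18 + 9*(-1*(-3)) = -18 + 9*3 = -18 + 27 = 9)
E = -180
(4*(-13))*((-28 + d)/(14 + U(1, -9))) + E = (4*(-13))*((-28 + 9)/(14 - 9)) - 180 = -(-988)/5 - 180 = -52*(-19/5) - 180 = 988/5 - 180 = 88/5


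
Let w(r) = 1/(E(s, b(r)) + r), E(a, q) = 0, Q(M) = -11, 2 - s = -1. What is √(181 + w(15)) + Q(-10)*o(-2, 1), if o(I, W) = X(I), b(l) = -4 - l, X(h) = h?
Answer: 22 + 2*√10185/15 ≈ 35.456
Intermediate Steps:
s = 3 (s = 2 - 1*(-1) = 2 + 1 = 3)
o(I, W) = I
w(r) = 1/r (w(r) = 1/(0 + r) = 1/r)
√(181 + w(15)) + Q(-10)*o(-2, 1) = √(181 + 1/15) - 11*(-2) = √(181 + 1/15) + 22 = √(2716/15) + 22 = 2*√10185/15 + 22 = 22 + 2*√10185/15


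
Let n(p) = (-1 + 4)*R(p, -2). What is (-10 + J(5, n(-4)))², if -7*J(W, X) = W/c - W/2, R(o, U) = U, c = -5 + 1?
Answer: 70225/784 ≈ 89.573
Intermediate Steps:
c = -4
n(p) = -6 (n(p) = (-1 + 4)*(-2) = 3*(-2) = -6)
J(W, X) = 3*W/28 (J(W, X) = -(W/(-4) - W/2)/7 = -(W*(-¼) - W*(½))/7 = -(-W/4 - W/2)/7 = -(-3)*W/28 = 3*W/28)
(-10 + J(5, n(-4)))² = (-10 + (3/28)*5)² = (-10 + 15/28)² = (-265/28)² = 70225/784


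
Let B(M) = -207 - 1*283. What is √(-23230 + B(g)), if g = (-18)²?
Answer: 2*I*√5930 ≈ 154.01*I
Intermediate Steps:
g = 324
B(M) = -490 (B(M) = -207 - 283 = -490)
√(-23230 + B(g)) = √(-23230 - 490) = √(-23720) = 2*I*√5930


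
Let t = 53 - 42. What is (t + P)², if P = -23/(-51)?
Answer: 341056/2601 ≈ 131.13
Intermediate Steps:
P = 23/51 (P = -23*(-1/51) = 23/51 ≈ 0.45098)
t = 11
(t + P)² = (11 + 23/51)² = (584/51)² = 341056/2601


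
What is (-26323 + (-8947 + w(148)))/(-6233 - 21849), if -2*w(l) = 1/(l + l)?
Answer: 1098939/874976 ≈ 1.2560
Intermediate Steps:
w(l) = -1/(4*l) (w(l) = -1/(2*(l + l)) = -1/(2*l)/2 = -1/(4*l))
(-26323 + (-8947 + w(148)))/(-6233 - 21849) = (-26323 + (-8947 - 1/4/148))/(-6233 - 21849) = (-26323 + (-8947 - 1/4*1/148))/(-28082) = (-26323 + (-8947 - 1/592))*(-1/28082) = (-26323 - 5296625/592)*(-1/28082) = -20879841/592*(-1/28082) = 1098939/874976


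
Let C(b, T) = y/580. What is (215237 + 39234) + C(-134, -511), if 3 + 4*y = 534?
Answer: 590373251/2320 ≈ 2.5447e+5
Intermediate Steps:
y = 531/4 (y = -3/4 + (1/4)*534 = -3/4 + 267/2 = 531/4 ≈ 132.75)
C(b, T) = 531/2320 (C(b, T) = (531/4)/580 = (531/4)*(1/580) = 531/2320)
(215237 + 39234) + C(-134, -511) = (215237 + 39234) + 531/2320 = 254471 + 531/2320 = 590373251/2320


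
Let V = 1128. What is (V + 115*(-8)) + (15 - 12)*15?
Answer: 253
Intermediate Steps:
(V + 115*(-8)) + (15 - 12)*15 = (1128 + 115*(-8)) + (15 - 12)*15 = (1128 - 920) + 3*15 = 208 + 45 = 253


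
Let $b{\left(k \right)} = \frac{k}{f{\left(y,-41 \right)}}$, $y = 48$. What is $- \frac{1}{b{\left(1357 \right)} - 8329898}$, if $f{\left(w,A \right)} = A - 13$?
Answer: $\frac{54}{449815849} \approx 1.2005 \cdot 10^{-7}$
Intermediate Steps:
$f{\left(w,A \right)} = -13 + A$
$b{\left(k \right)} = - \frac{k}{54}$ ($b{\left(k \right)} = \frac{k}{-13 - 41} = \frac{k}{-54} = k \left(- \frac{1}{54}\right) = - \frac{k}{54}$)
$- \frac{1}{b{\left(1357 \right)} - 8329898} = - \frac{1}{\left(- \frac{1}{54}\right) 1357 - 8329898} = - \frac{1}{- \frac{1357}{54} - 8329898} = - \frac{1}{- \frac{449815849}{54}} = \left(-1\right) \left(- \frac{54}{449815849}\right) = \frac{54}{449815849}$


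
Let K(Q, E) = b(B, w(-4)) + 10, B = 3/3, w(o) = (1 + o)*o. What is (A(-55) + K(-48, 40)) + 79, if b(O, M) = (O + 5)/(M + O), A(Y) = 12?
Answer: 1319/13 ≈ 101.46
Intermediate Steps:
w(o) = o*(1 + o)
B = 1 (B = 3*(⅓) = 1)
b(O, M) = (5 + O)/(M + O)
K(Q, E) = 136/13 (K(Q, E) = (5 + 1)/(-4*(1 - 4) + 1) + 10 = 6/(-4*(-3) + 1) + 10 = 6/(12 + 1) + 10 = 6/13 + 10 = 136/13)
(A(-55) + K(-48, 40)) + 79 = (12 + 136/13) + 79 = 292/13 + 79 = 1319/13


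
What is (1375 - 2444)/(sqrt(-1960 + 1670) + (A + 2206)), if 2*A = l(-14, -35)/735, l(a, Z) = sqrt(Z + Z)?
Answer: 1571430*I/(sqrt(70) - 3242820*I + 1470*sqrt(290)) ≈ -0.48456 + 0.0037418*I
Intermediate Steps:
l(a, Z) = sqrt(2)*sqrt(Z) (l(a, Z) = sqrt(2*Z) = sqrt(2)*sqrt(Z))
A = I*sqrt(70)/1470 (A = ((sqrt(2)*sqrt(-35))/735)/2 = ((sqrt(2)*(I*sqrt(35)))*(1/735))/2 = ((I*sqrt(70))*(1/735))/2 = (I*sqrt(70)/735)/2 = I*sqrt(70)/1470 ≈ 0.0056916*I)
(1375 - 2444)/(sqrt(-1960 + 1670) + (A + 2206)) = (1375 - 2444)/(sqrt(-1960 + 1670) + (I*sqrt(70)/1470 + 2206)) = -1069/(sqrt(-290) + (2206 + I*sqrt(70)/1470)) = -1069/(I*sqrt(290) + (2206 + I*sqrt(70)/1470)) = -1069/(2206 + I*sqrt(290) + I*sqrt(70)/1470)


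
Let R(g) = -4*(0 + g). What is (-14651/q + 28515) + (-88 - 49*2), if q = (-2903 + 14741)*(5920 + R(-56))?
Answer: 2060443850437/72732672 ≈ 28329.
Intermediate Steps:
R(g) = -4*g
q = 72732672 (q = (-2903 + 14741)*(5920 - 4*(-56)) = 11838*(5920 + 224) = 11838*6144 = 72732672)
(-14651/q + 28515) + (-88 - 49*2) = (-14651/72732672 + 28515) + (-88 - 49*2) = (-14651*1/72732672 + 28515) + (-88 - 98) = (-14651/72732672 + 28515) - 186 = 2073972127429/72732672 - 186 = 2060443850437/72732672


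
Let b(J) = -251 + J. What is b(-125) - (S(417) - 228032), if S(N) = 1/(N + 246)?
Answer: 150935927/663 ≈ 2.2766e+5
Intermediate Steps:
S(N) = 1/(246 + N)
b(-125) - (S(417) - 228032) = (-251 - 125) - (1/(246 + 417) - 228032) = -376 - (1/663 - 228032) = -376 - 1*(-151185215/663) = -376 + 151185215/663 = 150935927/663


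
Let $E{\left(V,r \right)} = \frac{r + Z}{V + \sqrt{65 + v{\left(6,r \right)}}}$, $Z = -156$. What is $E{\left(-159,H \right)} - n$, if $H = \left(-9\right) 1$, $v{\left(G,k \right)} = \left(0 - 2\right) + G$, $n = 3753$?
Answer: $- \frac{2866497}{764} + \frac{5 \sqrt{69}}{764} \approx -3751.9$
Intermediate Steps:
$v{\left(G,k \right)} = -2 + G$
$H = -9$
$E{\left(V,r \right)} = \frac{-156 + r}{V + \sqrt{69}}$ ($E{\left(V,r \right)} = \frac{r - 156}{V + \sqrt{65 + \left(-2 + 6\right)}} = \frac{-156 + r}{V + \sqrt{65 + 4}} = \frac{-156 + r}{V + \sqrt{69}}$)
$E{\left(-159,H \right)} - n = \frac{-156 - 9}{-159 + \sqrt{69}} - 3753 = \frac{1}{-159 + \sqrt{69}} \left(-165\right) - 3753 = - \frac{165}{-159 + \sqrt{69}} - 3753 = -3753 - \frac{165}{-159 + \sqrt{69}}$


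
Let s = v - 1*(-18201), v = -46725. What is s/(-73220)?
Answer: 7131/18305 ≈ 0.38957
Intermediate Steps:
s = -28524 (s = -46725 - 1*(-18201) = -46725 + 18201 = -28524)
s/(-73220) = -28524/(-73220) = -28524*(-1/73220) = 7131/18305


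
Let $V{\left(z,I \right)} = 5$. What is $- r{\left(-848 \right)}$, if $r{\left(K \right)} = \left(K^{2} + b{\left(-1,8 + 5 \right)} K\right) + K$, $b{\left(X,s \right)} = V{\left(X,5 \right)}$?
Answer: $-714016$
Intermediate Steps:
$b{\left(X,s \right)} = 5$
$r{\left(K \right)} = K^{2} + 6 K$ ($r{\left(K \right)} = \left(K^{2} + 5 K\right) + K = K^{2} + 6 K$)
$- r{\left(-848 \right)} = - \left(-848\right) \left(6 - 848\right) = - \left(-848\right) \left(-842\right) = \left(-1\right) 714016 = -714016$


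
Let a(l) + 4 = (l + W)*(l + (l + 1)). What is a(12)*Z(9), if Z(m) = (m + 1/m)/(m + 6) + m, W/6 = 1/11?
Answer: 4417582/1485 ≈ 2974.8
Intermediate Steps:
W = 6/11 ≈ 0.54545
a(l) = -4 + (1 + 2*l)*(6/11 + l) (a(l) = -4 + (l + 6/11)*(l + (l + 1)) = -4 + (6/11 + l)*(l + (1 + l)) = -4 + (6/11 + l)*(1 + 2*l) = -4 + (1 + 2*l)*(6/11 + l))
Z(m) = m + (m + 1/m)/(6 + m) (Z(m) = (m + 1/m)/(6 + m) + m = m + (m + 1/m)/(6 + m))
a(12)*Z(9) = (-38/11 + 2*12² + (23/11)*12)*((1 + 9³ + 7*9²)/(9*(6 + 9))) = (-38/11 + 2*144 + 276/11)*((⅑)*(1 + 729 + 7*81)/15) = (-38/11 + 288 + 276/11)*((⅑)*(1/15)*(1 + 729 + 567)) = 3406*((⅑)*(1/15)*1297)/11 = (3406/11)*(1297/135) = 4417582/1485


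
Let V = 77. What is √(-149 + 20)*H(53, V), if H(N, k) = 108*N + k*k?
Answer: 11653*I*√129 ≈ 1.3235e+5*I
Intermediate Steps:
H(N, k) = k² + 108*N (H(N, k) = 108*N + k² = k² + 108*N)
√(-149 + 20)*H(53, V) = √(-149 + 20)*(77² + 108*53) = √(-129)*(5929 + 5724) = (I*√129)*11653 = 11653*I*√129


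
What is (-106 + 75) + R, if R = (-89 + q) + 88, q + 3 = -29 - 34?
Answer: -98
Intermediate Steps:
q = -66 (q = -3 + (-29 - 34) = -3 - 63 = -66)
R = -67 (R = (-89 - 66) + 88 = -155 + 88 = -67)
(-106 + 75) + R = (-106 + 75) - 67 = -31 - 67 = -98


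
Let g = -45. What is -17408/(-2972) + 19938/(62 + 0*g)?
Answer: 7541879/23033 ≈ 327.44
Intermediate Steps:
-17408/(-2972) + 19938/(62 + 0*g) = -17408/(-2972) + 19938/(62 + 0*(-45)) = -17408*(-1/2972) + 19938/(62 + 0) = 4352/743 + 19938/62 = 4352/743 + 19938*(1/62) = 4352/743 + 9969/31 = 7541879/23033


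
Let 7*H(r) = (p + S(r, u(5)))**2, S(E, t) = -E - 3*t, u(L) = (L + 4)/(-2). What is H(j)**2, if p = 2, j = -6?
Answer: 3418801/784 ≈ 4360.7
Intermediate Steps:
u(L) = -2 - L/2 (u(L) = (4 + L)*(-1/2) = -2 - L/2)
H(r) = (31/2 - r)**2/7 (H(r) = (2 + (-r - 3*(-2 - 1/2*5)))**2/7 = (2 + (-r - 3*(-2 - 5/2)))**2/7 = (2 + (-r - 3*(-9/2)))**2/7 = (2 + (-r + 27/2))**2/7 = (2 + (27/2 - r))**2/7 = (31/2 - r)**2/7)
H(j)**2 = ((-31 + 2*(-6))**2/28)**2 = ((-31 - 12)**2/28)**2 = ((1/28)*(-43)**2)**2 = ((1/28)*1849)**2 = (1849/28)**2 = 3418801/784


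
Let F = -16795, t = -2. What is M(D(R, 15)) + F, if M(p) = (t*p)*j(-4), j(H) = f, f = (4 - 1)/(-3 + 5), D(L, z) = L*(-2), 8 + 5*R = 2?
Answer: -84011/5 ≈ -16802.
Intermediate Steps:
R = -6/5 (R = -8/5 + (⅕)*2 = -8/5 + ⅖ = -6/5 ≈ -1.2000)
D(L, z) = -2*L
f = 3/2 ≈ 1.5000
j(H) = 3/2
M(p) = -3*p (M(p) = -2*p*(3/2) = -3*p)
M(D(R, 15)) + F = -(-6)*(-6)/5 - 16795 = -3*12/5 - 16795 = -36/5 - 16795 = -84011/5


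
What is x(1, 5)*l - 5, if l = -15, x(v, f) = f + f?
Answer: -155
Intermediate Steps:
x(v, f) = 2*f
x(1, 5)*l - 5 = (2*5)*(-15) - 5 = 10*(-15) - 5 = -150 - 5 = -155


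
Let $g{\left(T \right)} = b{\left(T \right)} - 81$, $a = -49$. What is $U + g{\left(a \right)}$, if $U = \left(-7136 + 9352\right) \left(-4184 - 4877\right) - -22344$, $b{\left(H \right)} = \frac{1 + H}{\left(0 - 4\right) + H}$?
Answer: $- \frac{1063016341}{53} \approx -2.0057 \cdot 10^{7}$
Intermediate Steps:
$b{\left(H \right)} = \frac{1 + H}{-4 + H}$ ($b{\left(H \right)} = \frac{1 + H}{\left(0 - 4\right) + H} = \frac{1 + H}{-4 + H}$)
$g{\left(T \right)} = -81 + \frac{1 + T}{-4 + T}$ ($g{\left(T \right)} = \frac{1 + T}{-4 + T} - 81 = -81 + \frac{1 + T}{-4 + T}$)
$U = -20056832$ ($U = 2216 \left(-9061\right) + 22344 = -20079176 + 22344 = -20056832$)
$U + g{\left(a \right)} = -20056832 + \frac{5 \left(65 - -784\right)}{-4 - 49} = -20056832 + \frac{5 \left(65 + 784\right)}{-53} = -20056832 + 5 \left(- \frac{1}{53}\right) 849 = -20056832 - \frac{4245}{53} = - \frac{1063016341}{53}$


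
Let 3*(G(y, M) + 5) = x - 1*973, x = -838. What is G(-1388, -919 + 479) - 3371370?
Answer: -10115936/3 ≈ -3.3720e+6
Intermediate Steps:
G(y, M) = -1826/3 (G(y, M) = -5 + (-838 - 1*973)/3 = -5 + (-838 - 973)/3 = -5 + (⅓)*(-1811) = -5 - 1811/3 = -1826/3)
G(-1388, -919 + 479) - 3371370 = -1826/3 - 3371370 = -10115936/3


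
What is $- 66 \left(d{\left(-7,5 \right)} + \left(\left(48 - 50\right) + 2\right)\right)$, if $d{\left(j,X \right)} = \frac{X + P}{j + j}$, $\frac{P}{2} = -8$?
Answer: $- \frac{363}{7} \approx -51.857$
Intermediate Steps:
$P = -16$ ($P = 2 \left(-8\right) = -16$)
$d{\left(j,X \right)} = \frac{-16 + X}{2 j}$ ($d{\left(j,X \right)} = \frac{X - 16}{j + j} = \frac{-16 + X}{2 j}$)
$- 66 \left(d{\left(-7,5 \right)} + \left(\left(48 - 50\right) + 2\right)\right) = - 66 \left(\frac{-16 + 5}{2 \left(-7\right)} + \left(\left(48 - 50\right) + 2\right)\right) = - 66 \left(\frac{1}{2} \left(- \frac{1}{7}\right) \left(-11\right) + \left(-2 + 2\right)\right) = - 66 \left(\frac{11}{14} + 0\right) = \left(-66\right) \frac{11}{14} = - \frac{363}{7}$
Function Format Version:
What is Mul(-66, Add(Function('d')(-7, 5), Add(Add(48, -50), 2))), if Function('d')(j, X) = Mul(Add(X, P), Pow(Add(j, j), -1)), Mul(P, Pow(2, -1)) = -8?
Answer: Rational(-363, 7) ≈ -51.857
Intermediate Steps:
P = -16 (P = Mul(2, -8) = -16)
Function('d')(j, X) = Mul(Rational(1, 2), Pow(j, -1), Add(-16, X)) (Function('d')(j, X) = Mul(Add(X, -16), Pow(Add(j, j), -1)) = Mul(Add(-16, X), Pow(Mul(2, j), -1)) = Mul(Add(-16, X), Mul(Rational(1, 2), Pow(j, -1))) = Mul(Rational(1, 2), Pow(j, -1), Add(-16, X)))
Mul(-66, Add(Function('d')(-7, 5), Add(Add(48, -50), 2))) = Mul(-66, Add(Mul(Rational(1, 2), Pow(-7, -1), Add(-16, 5)), Add(Add(48, -50), 2))) = Mul(-66, Add(Mul(Rational(1, 2), Rational(-1, 7), -11), Add(-2, 2))) = Mul(-66, Add(Rational(11, 14), 0)) = Mul(-66, Rational(11, 14)) = Rational(-363, 7)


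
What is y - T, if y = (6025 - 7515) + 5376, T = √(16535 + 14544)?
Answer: 3886 - √31079 ≈ 3709.7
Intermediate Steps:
T = √31079 ≈ 176.29
y = 3886 (y = -1490 + 5376 = 3886)
y - T = 3886 - √31079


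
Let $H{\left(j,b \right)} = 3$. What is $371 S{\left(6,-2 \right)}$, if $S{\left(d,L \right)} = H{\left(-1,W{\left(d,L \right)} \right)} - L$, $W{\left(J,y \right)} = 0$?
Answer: $1855$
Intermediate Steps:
$S{\left(d,L \right)} = 3 - L$
$371 S{\left(6,-2 \right)} = 371 \left(3 - -2\right) = 371 \left(3 + 2\right) = 371 \cdot 5 = 1855$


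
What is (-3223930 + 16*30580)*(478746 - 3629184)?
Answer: 8615345276700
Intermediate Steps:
(-3223930 + 16*30580)*(478746 - 3629184) = (-3223930 + 489280)*(-3150438) = -2734650*(-3150438) = 8615345276700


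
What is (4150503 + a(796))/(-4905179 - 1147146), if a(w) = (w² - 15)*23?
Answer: -18723326/6052325 ≈ -3.0936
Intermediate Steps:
a(w) = -345 + 23*w² (a(w) = (-15 + w²)*23 = -345 + 23*w²)
(4150503 + a(796))/(-4905179 - 1147146) = (4150503 + (-345 + 23*796²))/(-4905179 - 1147146) = (4150503 + (-345 + 23*633616))/(-6052325) = (4150503 + (-345 + 14573168))*(-1/6052325) = (4150503 + 14572823)*(-1/6052325) = 18723326*(-1/6052325) = -18723326/6052325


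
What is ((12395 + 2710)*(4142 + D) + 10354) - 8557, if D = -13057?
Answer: -134659278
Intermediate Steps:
((12395 + 2710)*(4142 + D) + 10354) - 8557 = ((12395 + 2710)*(4142 - 13057) + 10354) - 8557 = (15105*(-8915) + 10354) - 8557 = (-134661075 + 10354) - 8557 = -134650721 - 8557 = -134659278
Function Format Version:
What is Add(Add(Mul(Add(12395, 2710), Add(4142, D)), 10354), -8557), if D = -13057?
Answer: -134659278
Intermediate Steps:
Add(Add(Mul(Add(12395, 2710), Add(4142, D)), 10354), -8557) = Add(Add(Mul(Add(12395, 2710), Add(4142, -13057)), 10354), -8557) = Add(Add(Mul(15105, -8915), 10354), -8557) = Add(Add(-134661075, 10354), -8557) = Add(-134650721, -8557) = -134659278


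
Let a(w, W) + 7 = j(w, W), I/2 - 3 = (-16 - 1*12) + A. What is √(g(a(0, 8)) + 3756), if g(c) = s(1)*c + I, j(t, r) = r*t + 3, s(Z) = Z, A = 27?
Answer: 2*√939 ≈ 61.286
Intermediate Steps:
j(t, r) = 3 + r*t
I = 4 (I = 6 + 2*((-16 - 1*12) + 27) = 6 + 2*((-16 - 12) + 27) = 6 + 2*(-28 + 27) = 6 + 2*(-1) = 6 - 2 = 4)
a(w, W) = -4 + W*w (a(w, W) = -7 + (3 + W*w) = -4 + W*w)
g(c) = 4 + c (g(c) = 1*c + 4 = c + 4 = 4 + c)
√(g(a(0, 8)) + 3756) = √((4 + (-4 + 8*0)) + 3756) = √((4 + (-4 + 0)) + 3756) = √((4 - 4) + 3756) = √(0 + 3756) = √3756 = 2*√939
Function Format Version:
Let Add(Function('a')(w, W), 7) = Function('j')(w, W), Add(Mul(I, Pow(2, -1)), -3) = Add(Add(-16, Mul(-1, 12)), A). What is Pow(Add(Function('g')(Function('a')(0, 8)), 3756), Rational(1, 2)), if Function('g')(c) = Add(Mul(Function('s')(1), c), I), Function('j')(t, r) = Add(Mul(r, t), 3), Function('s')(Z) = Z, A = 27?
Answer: Mul(2, Pow(939, Rational(1, 2))) ≈ 61.286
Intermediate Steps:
Function('j')(t, r) = Add(3, Mul(r, t))
I = 4 (I = Add(6, Mul(2, Add(Add(-16, Mul(-1, 12)), 27))) = Add(6, Mul(2, Add(Add(-16, -12), 27))) = Add(6, Mul(2, Add(-28, 27))) = Add(6, Mul(2, -1)) = Add(6, -2) = 4)
Function('a')(w, W) = Add(-4, Mul(W, w)) (Function('a')(w, W) = Add(-7, Add(3, Mul(W, w))) = Add(-4, Mul(W, w)))
Function('g')(c) = Add(4, c) (Function('g')(c) = Add(Mul(1, c), 4) = Add(c, 4) = Add(4, c))
Pow(Add(Function('g')(Function('a')(0, 8)), 3756), Rational(1, 2)) = Pow(Add(Add(4, Add(-4, Mul(8, 0))), 3756), Rational(1, 2)) = Pow(Add(Add(4, Add(-4, 0)), 3756), Rational(1, 2)) = Pow(Add(Add(4, -4), 3756), Rational(1, 2)) = Pow(Add(0, 3756), Rational(1, 2)) = Pow(3756, Rational(1, 2)) = Mul(2, Pow(939, Rational(1, 2)))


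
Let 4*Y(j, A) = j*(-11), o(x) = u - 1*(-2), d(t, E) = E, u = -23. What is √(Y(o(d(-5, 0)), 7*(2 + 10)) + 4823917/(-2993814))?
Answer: √55907427849609/997938 ≈ 7.4926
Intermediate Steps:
o(x) = -21 (o(x) = -23 - 1*(-2) = -23 + 2 = -21)
Y(j, A) = -11*j/4 (Y(j, A) = (j*(-11))/4 = (-11*j)/4 = -11*j/4)
√(Y(o(d(-5, 0)), 7*(2 + 10)) + 4823917/(-2993814)) = √(-11/4*(-21) + 4823917/(-2993814)) = √(231/4 + 4823917*(-1/2993814)) = √(231/4 - 4823917/2993814) = √(336137683/5987628) = √55907427849609/997938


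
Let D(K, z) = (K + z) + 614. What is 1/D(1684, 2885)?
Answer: 1/5183 ≈ 0.00019294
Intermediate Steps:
D(K, z) = 614 + K + z
1/D(1684, 2885) = 1/(614 + 1684 + 2885) = 1/5183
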